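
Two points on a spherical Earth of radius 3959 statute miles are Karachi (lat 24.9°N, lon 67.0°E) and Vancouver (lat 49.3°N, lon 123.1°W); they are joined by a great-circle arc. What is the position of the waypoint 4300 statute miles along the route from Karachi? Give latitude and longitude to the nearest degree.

Convert each endpoint to a unit vector on the sphere (x = cos φ cos λ, y = cos φ sin λ, z = sin φ).
The central angle between the endpoints is δ = arccos(p₁·p₂) ≈ 1.837 rad (105.3°). The total great-circle distance is δ·R ≈ 1.837 × 3959 ≈ 7273 mi, so the target fraction is f = 4300/7273 ≈ 0.591.
Interpolate at f ≈ 0.591 with slerp weights a = sin((1−f)δ)/sin δ ≈ 0.707, b = sin(fδ)/sin δ ≈ 0.917.
p = a·p₁ + b·p₂ ≈ (-0.076, 0.089, 0.993); φ = arcsin(p_z) ≈ 83.26°, λ = atan2(p_y, p_x) ≈ 130.33°.

≈ lat 83°N, lon 130°E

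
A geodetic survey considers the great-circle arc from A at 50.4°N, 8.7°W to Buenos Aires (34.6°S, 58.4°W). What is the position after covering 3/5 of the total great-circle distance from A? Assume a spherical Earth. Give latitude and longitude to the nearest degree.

Write both endpoints as unit vectors p₁, p₂ with components (cos φ cos λ, cos φ sin λ, sin φ).
The central angle between the endpoints is δ = arccos(p₁·p₂) ≈ 1.669 rad (95.6°).
Interpolate at f = 3/5 with slerp weights a = sin((1−f)δ)/sin δ ≈ 0.622, b = sin(fδ)/sin δ ≈ 0.846.
p = a·p₁ + b·p₂ ≈ (0.757, -0.653, -0.001); φ = arcsin(p_z) ≈ -0.07°, λ = atan2(p_y, p_x) ≈ -40.80°.

≈ 0°N, 41°W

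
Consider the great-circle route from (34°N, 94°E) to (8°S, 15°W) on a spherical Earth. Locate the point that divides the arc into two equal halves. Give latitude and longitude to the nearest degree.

The haversine formula gives a central angle δ ≈ 1.923 rad (110.2°) between the endpoints.
Interpolate at f = 1/2 with slerp weights a = sin((1−f)δ)/sin δ ≈ 0.874, b = sin(fδ)/sin δ ≈ 0.874.
p = a·p₁ + b·p₂ ≈ (0.785, 0.499, 0.367); φ = arcsin(p_z) ≈ 21.53°, λ = atan2(p_y, p_x) ≈ 32.42°.

≈ (22°N, 32°E)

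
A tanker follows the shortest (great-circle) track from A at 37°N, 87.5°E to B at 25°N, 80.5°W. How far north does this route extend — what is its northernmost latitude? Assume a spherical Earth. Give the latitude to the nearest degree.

≈ 80°N

The great circle lies in the plane with unit normal n̂ = (p₁ × p₂)/|p₁ × p₂|.
Here n̂_z ≈ -0.169; the vertex latitude is φ_max = arccos|n̂_z| ≈ 80.3°.
Check via Clairaut: cos φ_max = |cos φ₁| · sin C = cos(37.0°)·sin(12.2°) ≈ 0.169, again giving ≈ 80.3°.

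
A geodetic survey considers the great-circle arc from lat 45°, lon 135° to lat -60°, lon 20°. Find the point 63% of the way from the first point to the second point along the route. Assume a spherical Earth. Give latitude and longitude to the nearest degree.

Write both endpoints as unit vectors p₁, p₂ with components (cos φ cos λ, cos φ sin λ, sin φ).
The central angle between the endpoints is δ = arccos(p₁·p₂) ≈ 2.437 rad (139.6°).
Interpolate at f = 0.63 with slerp weights a = sin((1−f)δ)/sin δ ≈ 1.211, b = sin(fδ)/sin δ ≈ 1.543.
p = a·p₁ + b·p₂ ≈ (0.119, 0.869, -0.480); φ = arcsin(p_z) ≈ -28.68°, λ = atan2(p_y, p_x) ≈ 82.18°.

≈ lat -29°, lon 82°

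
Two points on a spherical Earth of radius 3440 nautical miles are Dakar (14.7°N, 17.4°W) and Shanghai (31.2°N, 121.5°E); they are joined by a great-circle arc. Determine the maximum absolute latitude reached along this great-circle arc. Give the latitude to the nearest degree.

≈ 51°N

The great circle lies in the plane with unit normal n̂ = (p₁ × p₂)/|p₁ × p₂|.
Here n̂_z ≈ +0.625; the vertex latitude is φ_max = arccos|n̂_z| ≈ 51.3°.
Check via Clairaut: cos φ_max = |cos φ₁| · sin C = cos(14.7°)·sin(40.2°) ≈ 0.625, again giving ≈ 51.3°.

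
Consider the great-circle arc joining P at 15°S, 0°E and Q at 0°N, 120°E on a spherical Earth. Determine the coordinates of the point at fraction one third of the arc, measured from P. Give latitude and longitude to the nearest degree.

Convert each endpoint to a unit vector on the sphere (x = cos φ cos λ, y = cos φ sin λ, z = sin φ).
The central angle between the endpoints is δ = arccos(p₁·p₂) ≈ 2.075 rad (118.9°).
Interpolate at f = 1/3 with slerp weights a = sin((1−f)δ)/sin δ ≈ 1.122, b = sin(fδ)/sin δ ≈ 0.728.
p = a·p₁ + b·p₂ ≈ (0.720, 0.631, -0.290); φ = arcsin(p_z) ≈ -16.88°, λ = atan2(p_y, p_x) ≈ 41.24°.

≈ 17°S, 41°E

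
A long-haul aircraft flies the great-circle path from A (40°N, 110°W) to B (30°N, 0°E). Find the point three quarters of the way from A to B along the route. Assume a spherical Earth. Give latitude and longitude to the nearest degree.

≈ (43°N, 21°W)

Convert each endpoint to a unit vector on the sphere (x = cos φ cos λ, y = cos φ sin λ, z = sin φ).
The central angle between the endpoints is δ = arccos(p₁·p₂) ≈ 1.476 rad (84.6°).
Interpolate at f = 3/4 with slerp weights a = sin((1−f)δ)/sin δ ≈ 0.362, b = sin(fδ)/sin δ ≈ 0.898.
p = a·p₁ + b·p₂ ≈ (0.683, -0.261, 0.682); φ = arcsin(p_z) ≈ 43.01°, λ = atan2(p_y, p_x) ≈ -20.90°.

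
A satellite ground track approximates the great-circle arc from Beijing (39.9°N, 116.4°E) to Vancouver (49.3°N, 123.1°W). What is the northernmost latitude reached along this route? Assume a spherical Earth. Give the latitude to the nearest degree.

≈ 64°N

The great circle lies in the plane with unit normal n̂ = (p₁ × p₂)/|p₁ × p₂|.
Here n̂_z ≈ +0.443; the vertex latitude is φ_max = arccos|n̂_z| ≈ 63.7°.
Check via Clairaut: cos φ_max = |cos φ₁| · sin C = cos(39.9°)·sin(35.3°) ≈ 0.443, again giving ≈ 63.7°.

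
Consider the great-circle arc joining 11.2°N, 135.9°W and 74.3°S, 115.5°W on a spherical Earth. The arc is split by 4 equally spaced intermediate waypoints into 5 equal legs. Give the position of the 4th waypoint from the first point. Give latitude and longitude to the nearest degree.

The haversine formula gives a central angle δ ≈ 1.509 rad (86.5°) between the endpoints.
Interpolate at f = 4/5 with slerp weights a = sin((1−f)δ)/sin δ ≈ 0.298, b = sin(fδ)/sin δ ≈ 0.936.
p = a·p₁ + b·p₂ ≈ (-0.319, -0.432, -0.844); φ = arcsin(p_z) ≈ -57.52°, λ = atan2(p_y, p_x) ≈ -126.43°.

≈ 58°S, 126°W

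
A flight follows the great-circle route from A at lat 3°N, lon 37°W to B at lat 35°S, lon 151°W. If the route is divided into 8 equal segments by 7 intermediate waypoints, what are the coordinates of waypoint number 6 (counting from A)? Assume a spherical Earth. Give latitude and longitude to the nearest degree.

Write both endpoints as unit vectors p₁, p₂ with components (cos φ cos λ, cos φ sin λ, sin φ).
The central angle between the endpoints is δ = arccos(p₁·p₂) ≈ 1.942 rad (111.3°).
Interpolate at f = 6/8 with slerp weights a = sin((1−f)δ)/sin δ ≈ 0.501, b = sin(fδ)/sin δ ≈ 1.066.
p = a·p₁ + b·p₂ ≈ (-0.364, -0.724, -0.585); φ = arcsin(p_z) ≈ -35.82°, λ = atan2(p_y, p_x) ≈ -116.71°.

≈ lat 36°S, lon 117°W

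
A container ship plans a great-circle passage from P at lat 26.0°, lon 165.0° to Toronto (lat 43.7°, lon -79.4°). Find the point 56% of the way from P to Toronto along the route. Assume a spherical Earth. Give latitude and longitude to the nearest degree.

≈ lat 53°, lon -138°

Write both endpoints as unit vectors p₁, p₂ with components (cos φ cos λ, cos φ sin λ, sin φ).
The central angle between the endpoints is δ = arccos(p₁·p₂) ≈ 1.549 rad (88.7°).
Interpolate at f = 0.56 with slerp weights a = sin((1−f)δ)/sin δ ≈ 0.630, b = sin(fδ)/sin δ ≈ 0.763.
p = a·p₁ + b·p₂ ≈ (-0.446, -0.395, 0.803); φ = arcsin(p_z) ≈ 53.43°, λ = atan2(p_y, p_x) ≈ -138.41°.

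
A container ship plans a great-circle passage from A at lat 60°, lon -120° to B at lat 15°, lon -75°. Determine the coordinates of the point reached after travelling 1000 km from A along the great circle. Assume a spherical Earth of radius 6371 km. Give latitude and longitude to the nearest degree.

The haversine formula gives a central angle δ ≈ 0.970 rad (55.6°) between the endpoints. The total great-circle distance is δ·R ≈ 0.970 × 6371 ≈ 6177 km, so the target fraction is f = 1000/6177 ≈ 0.162.
Interpolate at f ≈ 0.162 with slerp weights a = sin((1−f)δ)/sin δ ≈ 0.880, b = sin(fδ)/sin δ ≈ 0.190.
p = a·p₁ + b·p₂ ≈ (-0.173, -0.558, 0.812); φ = arcsin(p_z) ≈ 54.25°, λ = atan2(p_y, p_x) ≈ -107.20°.

≈ lat 54°, lon -107°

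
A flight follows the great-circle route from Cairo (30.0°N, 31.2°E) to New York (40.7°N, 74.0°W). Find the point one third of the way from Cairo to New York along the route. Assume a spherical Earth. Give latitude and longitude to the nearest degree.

≈ 45°N, 3°E

From cos δ = sin φ₁ sin φ₂ + cos φ₁ cos φ₂ cos Δλ, the central angle is δ ≈ 1.416 rad (81.1°).
Interpolate at f = 1/3 with slerp weights a = sin((1−f)δ)/sin δ ≈ 0.820, b = sin(fδ)/sin δ ≈ 0.460.
p = a·p₁ + b·p₂ ≈ (0.703, 0.032, 0.710); φ = arcsin(p_z) ≈ 45.24°, λ = atan2(p_y, p_x) ≈ 2.63°.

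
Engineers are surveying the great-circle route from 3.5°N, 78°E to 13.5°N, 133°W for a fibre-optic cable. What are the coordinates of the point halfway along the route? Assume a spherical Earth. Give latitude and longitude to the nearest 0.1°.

≈ 29.2°N, 149.8°E

Write both endpoints as unit vectors p₁, p₂ with components (cos φ cos λ, cos φ sin λ, sin φ).
The central angle between the endpoints is δ = arccos(p₁·p₂) ≈ 2.528 rad (144.9°).
Interpolate at f = 1/2 with slerp weights a = sin((1−f)δ)/sin δ ≈ 1.656, b = sin(fδ)/sin δ ≈ 1.656.
p = a·p₁ + b·p₂ ≈ (-0.755, 0.439, 0.488); φ = arcsin(p_z) ≈ 29.19°, λ = atan2(p_y, p_x) ≈ 149.80°.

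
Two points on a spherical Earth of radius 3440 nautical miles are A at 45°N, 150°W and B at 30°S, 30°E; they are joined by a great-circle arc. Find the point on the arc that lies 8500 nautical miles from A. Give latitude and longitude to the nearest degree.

Write both endpoints as unit vectors p₁, p₂ with components (cos φ cos λ, cos φ sin λ, sin φ).
The central angle between the endpoints is δ = arccos(p₁·p₂) ≈ 2.880 rad (165.0°). The total great-circle distance is δ·R ≈ 2.880 × 3440 ≈ 9906 nmi, so the target fraction is f = 8500/9906 ≈ 0.858.
Interpolate at f ≈ 0.858 with slerp weights a = sin((1−f)δ)/sin δ ≈ 1.536, b = sin(fδ)/sin δ ≈ 2.401.
p = a·p₁ + b·p₂ ≈ (0.860, 0.497, -0.114); φ = arcsin(p_z) ≈ -6.57°, λ = atan2(p_y, p_x) ≈ 30.00°.

≈ 7°S, 30°E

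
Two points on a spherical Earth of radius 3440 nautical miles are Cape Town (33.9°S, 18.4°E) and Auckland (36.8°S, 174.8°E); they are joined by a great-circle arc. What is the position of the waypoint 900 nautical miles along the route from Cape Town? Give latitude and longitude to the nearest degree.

Convert each endpoint to a unit vector on the sphere (x = cos φ cos λ, y = cos φ sin λ, z = sin φ).
The central angle between the endpoints is δ = arccos(p₁·p₂) ≈ 1.849 rad (106.0°). The total great-circle distance is δ·R ≈ 1.849 × 3440 ≈ 6362 nmi, so the target fraction is f = 900/6362 ≈ 0.141.
Interpolate at f ≈ 0.141 with slerp weights a = sin((1−f)δ)/sin δ ≈ 1.040, b = sin(fδ)/sin δ ≈ 0.269.
p = a·p₁ + b·p₂ ≈ (0.605, 0.292, -0.741); φ = arcsin(p_z) ≈ -47.83°, λ = atan2(p_y, p_x) ≈ 25.78°.

≈ (48°S, 26°E)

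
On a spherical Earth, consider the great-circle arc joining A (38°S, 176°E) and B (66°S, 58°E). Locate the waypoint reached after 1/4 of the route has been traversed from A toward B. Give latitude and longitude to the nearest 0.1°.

Write both endpoints as unit vectors p₁, p₂ with components (cos φ cos λ, cos φ sin λ, sin φ).
The central angle between the endpoints is δ = arccos(p₁·p₂) ≈ 1.146 rad (65.7°).
Interpolate at f = 1/4 with slerp weights a = sin((1−f)δ)/sin δ ≈ 0.831, b = sin(fδ)/sin δ ≈ 0.310.
p = a·p₁ + b·p₂ ≈ (-0.587, 0.153, -0.795); φ = arcsin(p_z) ≈ -52.68°, λ = atan2(p_y, p_x) ≈ 165.41°.

≈ (52.7°S, 165.4°E)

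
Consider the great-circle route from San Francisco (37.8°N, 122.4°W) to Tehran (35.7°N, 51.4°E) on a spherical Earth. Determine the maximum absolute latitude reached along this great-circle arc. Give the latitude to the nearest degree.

The great circle lies in the plane with unit normal n̂ = (p₁ × p₂)/|p₁ × p₂|.
Here n̂_z ≈ +0.072; the vertex latitude is φ_max = arccos|n̂_z| ≈ 85.9°.
Check via Clairaut: cos φ_max = |cos φ₁| · sin C = cos(37.8°)·sin(5.2°) ≈ 0.072, again giving ≈ 85.9°.

≈ 86°N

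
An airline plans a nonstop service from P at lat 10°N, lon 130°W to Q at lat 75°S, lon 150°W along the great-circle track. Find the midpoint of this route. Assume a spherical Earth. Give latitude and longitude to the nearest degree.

≈ lat 33°S, lon 134°W

Write both endpoints as unit vectors p₁, p₂ with components (cos φ cos λ, cos φ sin λ, sin φ).
The central angle between the endpoints is δ = arccos(p₁·p₂) ≈ 1.499 rad (85.9°).
Interpolate at f = 1/2 with slerp weights a = sin((1−f)δ)/sin δ ≈ 0.683, b = sin(fδ)/sin δ ≈ 0.683.
p = a·p₁ + b·p₂ ≈ (-0.585, -0.604, -0.541); φ = arcsin(p_z) ≈ -32.76°, λ = atan2(p_y, p_x) ≈ -134.12°.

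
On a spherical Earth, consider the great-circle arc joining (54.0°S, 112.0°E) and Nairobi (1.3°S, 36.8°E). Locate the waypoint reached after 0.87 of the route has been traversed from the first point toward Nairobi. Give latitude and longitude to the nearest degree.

Write both endpoints as unit vectors p₁, p₂ with components (cos φ cos λ, cos φ sin λ, sin φ).
The central angle between the endpoints is δ = arccos(p₁·p₂) ≈ 1.402 rad (80.3°).
Interpolate at f = 0.87 with slerp weights a = sin((1−f)δ)/sin δ ≈ 0.184, b = sin(fδ)/sin δ ≈ 0.952.
p = a·p₁ + b·p₂ ≈ (0.722, 0.671, -0.170); φ = arcsin(p_z) ≈ -9.81°, λ = atan2(p_y, p_x) ≈ 42.89°.

≈ (10°S, 43°E)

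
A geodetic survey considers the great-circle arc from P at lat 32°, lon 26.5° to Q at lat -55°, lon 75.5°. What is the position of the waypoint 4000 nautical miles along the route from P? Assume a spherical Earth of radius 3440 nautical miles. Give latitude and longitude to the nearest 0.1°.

Convert each endpoint to a unit vector on the sphere (x = cos φ cos λ, y = cos φ sin λ, z = sin φ).
The central angle between the endpoints is δ = arccos(p₁·p₂) ≈ 1.686 rad (96.6°). The total great-circle distance is δ·R ≈ 1.686 × 3440 ≈ 5800 nmi, so the target fraction is f = 4000/5800 ≈ 0.690.
Interpolate at f ≈ 0.690 with slerp weights a = sin((1−f)δ)/sin δ ≈ 0.503, b = sin(fδ)/sin δ ≈ 0.924.
p = a·p₁ + b·p₂ ≈ (0.514, 0.703, -0.490); φ = arcsin(p_z) ≈ -29.37°, λ = atan2(p_y, p_x) ≈ 53.82°.

≈ lat -29.4°, lon 53.8°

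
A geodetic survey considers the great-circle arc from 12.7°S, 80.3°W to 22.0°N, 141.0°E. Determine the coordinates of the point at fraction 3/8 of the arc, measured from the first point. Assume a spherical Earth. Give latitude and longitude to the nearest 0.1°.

≈ 6.8°N, 129.2°W

Write both endpoints as unit vectors p₁, p₂ with components (cos φ cos λ, cos φ sin λ, sin φ).
The central angle between the endpoints is δ = arccos(p₁·p₂) ≈ 2.437 rad (139.6°).
Interpolate at f = 3/8 with slerp weights a = sin((1−f)δ)/sin δ ≈ 1.542, b = sin(fδ)/sin δ ≈ 1.223.
p = a·p₁ + b·p₂ ≈ (-0.627, -0.770, 0.119); φ = arcsin(p_z) ≈ 6.83°, λ = atan2(p_y, p_x) ≈ -129.19°.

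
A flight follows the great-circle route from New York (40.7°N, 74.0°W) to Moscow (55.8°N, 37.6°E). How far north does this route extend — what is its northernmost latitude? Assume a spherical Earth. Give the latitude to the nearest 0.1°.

≈ 64.6°N

The great circle lies in the plane with unit normal n̂ = (p₁ × p₂)/|p₁ × p₂|.
Here n̂_z ≈ +0.429; the vertex latitude is φ_max = arccos|n̂_z| ≈ 64.6°.
Check via Clairaut: cos φ_max = |cos φ₁| · sin C = cos(40.7°)·sin(34.4°) ≈ 0.429, again giving ≈ 64.6°.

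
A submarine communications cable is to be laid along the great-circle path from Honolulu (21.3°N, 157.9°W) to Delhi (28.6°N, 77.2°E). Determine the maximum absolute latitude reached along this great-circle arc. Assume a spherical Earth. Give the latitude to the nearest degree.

The great circle lies in the plane with unit normal n̂ = (p₁ × p₂)/|p₁ × p₂|.
Here n̂_z ≈ -0.702; the vertex latitude is φ_max = arccos|n̂_z| ≈ 45.4°.
Check via Clairaut: cos φ_max = |cos φ₁| · sin C = cos(21.3°)·sin(48.9°) ≈ 0.702, again giving ≈ 45.4°.

≈ 45°N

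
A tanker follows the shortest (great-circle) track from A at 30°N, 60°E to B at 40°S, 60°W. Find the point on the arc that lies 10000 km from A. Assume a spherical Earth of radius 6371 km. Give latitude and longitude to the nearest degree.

≈ 25°S, 15°W

Write both endpoints as unit vectors p₁, p₂ with components (cos φ cos λ, cos φ sin λ, sin φ).
The central angle between the endpoints is δ = arccos(p₁·p₂) ≈ 2.282 rad (130.8°). The total great-circle distance is δ·R ≈ 2.282 × 6371 ≈ 14542 km, so the target fraction is f = 10000/14542 ≈ 0.688.
Interpolate at f ≈ 0.688 with slerp weights a = sin((1−f)δ)/sin δ ≈ 0.864, b = sin(fδ)/sin δ ≈ 1.321.
p = a·p₁ + b·p₂ ≈ (0.880, -0.228, -0.417); φ = arcsin(p_z) ≈ -24.65°, λ = atan2(p_y, p_x) ≈ -14.55°.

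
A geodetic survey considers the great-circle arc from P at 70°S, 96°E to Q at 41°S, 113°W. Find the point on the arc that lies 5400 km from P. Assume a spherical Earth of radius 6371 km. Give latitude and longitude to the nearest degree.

≈ 59°S, 119°W

Convert each endpoint to a unit vector on the sphere (x = cos φ cos λ, y = cos φ sin λ, z = sin φ).
The central angle between the endpoints is δ = arccos(p₁·p₂) ≈ 1.169 rad (67.0°). The total great-circle distance is δ·R ≈ 1.169 × 6371 ≈ 7450 km, so the target fraction is f = 5400/7450 ≈ 0.725.
Interpolate at f ≈ 0.725 with slerp weights a = sin((1−f)δ)/sin δ ≈ 0.344, b = sin(fδ)/sin δ ≈ 0.814.
p = a·p₁ + b·p₂ ≈ (-0.252, -0.449, -0.857); φ = arcsin(p_z) ≈ -59.00°, λ = atan2(p_y, p_x) ≈ -119.35°.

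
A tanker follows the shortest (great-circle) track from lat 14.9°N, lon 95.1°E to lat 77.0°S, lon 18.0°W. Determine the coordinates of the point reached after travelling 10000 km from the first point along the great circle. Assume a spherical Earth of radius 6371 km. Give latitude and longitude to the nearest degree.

Write both endpoints as unit vectors p₁, p₂ with components (cos φ cos λ, cos φ sin λ, sin φ).
The central angle between the endpoints is δ = arccos(p₁·p₂) ≈ 1.913 rad (109.6°). The total great-circle distance is δ·R ≈ 1.913 × 6371 ≈ 12190 km, so the target fraction is f = 10000/12190 ≈ 0.820.
Interpolate at f ≈ 0.820 with slerp weights a = sin((1−f)δ)/sin δ ≈ 0.358, b = sin(fδ)/sin δ ≈ 1.062.
p = a·p₁ + b·p₂ ≈ (0.196, 0.271, -0.942); φ = arcsin(p_z) ≈ -70.47°, λ = atan2(p_y, p_x) ≈ 54.02°.

≈ lat 70°S, lon 54°E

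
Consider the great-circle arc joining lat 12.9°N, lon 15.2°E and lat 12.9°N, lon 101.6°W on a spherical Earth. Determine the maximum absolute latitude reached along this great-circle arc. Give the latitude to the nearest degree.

≈ 24°N

The great circle lies in the plane with unit normal n̂ = (p₁ × p₂)/|p₁ × p₂|.
Here n̂_z ≈ -0.916; the vertex latitude is φ_max = arccos|n̂_z| ≈ 23.6°.
Check via Clairaut: cos φ_max = |cos φ₁| · sin C = cos(12.9°)·sin(70.1°) ≈ 0.916, again giving ≈ 23.6°.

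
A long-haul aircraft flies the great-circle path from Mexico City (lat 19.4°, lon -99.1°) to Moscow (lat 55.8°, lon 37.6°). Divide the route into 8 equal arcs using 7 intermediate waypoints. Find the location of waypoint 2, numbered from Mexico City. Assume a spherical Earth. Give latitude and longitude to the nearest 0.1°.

Convert each endpoint to a unit vector on the sphere (x = cos φ cos λ, y = cos φ sin λ, z = sin φ).
The central angle between the endpoints is δ = arccos(p₁·p₂) ≈ 1.682 rad (96.4°).
Interpolate at f = 2/8 with slerp weights a = sin((1−f)δ)/sin δ ≈ 0.959, b = sin(fδ)/sin δ ≈ 0.411.
p = a·p₁ + b·p₂ ≈ (0.040, -0.752, 0.658); φ = arcsin(p_z) ≈ 41.16°, λ = atan2(p_y, p_x) ≈ -86.96°.

≈ lat 41.2°, lon -87.0°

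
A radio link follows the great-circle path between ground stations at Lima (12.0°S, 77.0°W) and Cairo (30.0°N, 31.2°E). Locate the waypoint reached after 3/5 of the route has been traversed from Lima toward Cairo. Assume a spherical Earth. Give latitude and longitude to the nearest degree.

Convert each endpoint to a unit vector on the sphere (x = cos φ cos λ, y = cos φ sin λ, z = sin φ).
The central angle between the endpoints is δ = arccos(p₁·p₂) ≈ 1.948 rad (111.6°).
Interpolate at f = 3/5 with slerp weights a = sin((1−f)δ)/sin δ ≈ 0.756, b = sin(fδ)/sin δ ≈ 0.990.
p = a·p₁ + b·p₂ ≈ (0.900, -0.276, 0.338); φ = arcsin(p_z) ≈ 19.74°, λ = atan2(p_y, p_x) ≈ -17.08°.

≈ 20°N, 17°W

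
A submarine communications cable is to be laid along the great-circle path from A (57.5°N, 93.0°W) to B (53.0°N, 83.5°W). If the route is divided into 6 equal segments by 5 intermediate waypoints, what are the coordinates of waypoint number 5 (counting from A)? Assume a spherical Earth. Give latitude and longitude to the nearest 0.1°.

≈ (53.8°N, 84.9°W)

The haversine formula gives a central angle δ ≈ 0.123 rad (7.0°) between the endpoints.
Interpolate at f = 5/6 with slerp weights a = sin((1−f)δ)/sin δ ≈ 0.167, b = sin(fδ)/sin δ ≈ 0.834.
p = a·p₁ + b·p₂ ≈ (0.052, -0.588, 0.807); φ = arcsin(p_z) ≈ 53.80°, λ = atan2(p_y, p_x) ≈ -84.94°.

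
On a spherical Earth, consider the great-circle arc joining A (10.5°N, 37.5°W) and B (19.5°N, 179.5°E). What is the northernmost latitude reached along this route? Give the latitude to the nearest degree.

The great circle lies in the plane with unit normal n̂ = (p₁ × p₂)/|p₁ × p₂|.
Here n̂_z ≈ -0.760; the vertex latitude is φ_max = arccos|n̂_z| ≈ 40.5°.
Check via Clairaut: cos φ_max = |cos φ₁| · sin C = cos(10.5°)·sin(50.6°) ≈ 0.760, again giving ≈ 40.5°.

≈ 41°N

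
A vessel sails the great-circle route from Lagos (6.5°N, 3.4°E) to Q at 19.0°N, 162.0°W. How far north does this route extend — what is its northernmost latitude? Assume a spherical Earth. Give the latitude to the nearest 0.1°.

The great circle lies in the plane with unit normal n̂ = (p₁ × p₂)/|p₁ × p₂|.
Here n̂_z ≈ -0.484; the vertex latitude is φ_max = arccos|n̂_z| ≈ 61.0°.
Check via Clairaut: cos φ_max = |cos φ₁| · sin C = cos(6.5°)·sin(29.2°) ≈ 0.484, again giving ≈ 61.0°.

≈ 61.0°N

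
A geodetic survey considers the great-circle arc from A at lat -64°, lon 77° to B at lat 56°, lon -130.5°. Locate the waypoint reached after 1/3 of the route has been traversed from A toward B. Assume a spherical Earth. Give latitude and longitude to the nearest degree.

≈ lat -39°, lon 165°

The haversine formula gives a central angle δ ≈ 2.867 rad (164.3°) between the endpoints.
Interpolate at f = 1/3 with slerp weights a = sin((1−f)δ)/sin δ ≈ 3.478, b = sin(fδ)/sin δ ≈ 3.013.
p = a·p₁ + b·p₂ ≈ (-0.751, 0.204, -0.627); φ = arcsin(p_z) ≈ -38.86°, λ = atan2(p_y, p_x) ≈ 164.81°.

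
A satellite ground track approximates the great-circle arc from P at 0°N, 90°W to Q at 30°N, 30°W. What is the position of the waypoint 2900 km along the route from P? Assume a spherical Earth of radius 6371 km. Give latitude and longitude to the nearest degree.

≈ 14°N, 68°W

From cos δ = sin φ₁ sin φ₂ + cos φ₁ cos φ₂ cos Δλ, the central angle is δ ≈ 1.123 rad (64.3°). The total great-circle distance is δ·R ≈ 1.123 × 6371 ≈ 7154 km, so the target fraction is f = 2900/7154 ≈ 0.405.
Interpolate at f ≈ 0.405 with slerp weights a = sin((1−f)δ)/sin δ ≈ 0.687, b = sin(fδ)/sin δ ≈ 0.488.
p = a·p₁ + b·p₂ ≈ (0.366, -0.898, 0.244); φ = arcsin(p_z) ≈ 14.11°, λ = atan2(p_y, p_x) ≈ -67.84°.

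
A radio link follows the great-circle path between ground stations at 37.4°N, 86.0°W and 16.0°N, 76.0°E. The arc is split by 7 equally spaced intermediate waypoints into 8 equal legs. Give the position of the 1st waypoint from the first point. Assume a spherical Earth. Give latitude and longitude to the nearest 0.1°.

Convert each endpoint to a unit vector on the sphere (x = cos φ cos λ, y = cos φ sin λ, z = sin φ).
The central angle between the endpoints is δ = arccos(p₁·p₂) ≈ 2.164 rad (124.0°).
Interpolate at f = 1/8 with slerp weights a = sin((1−f)δ)/sin δ ≈ 1.144, b = sin(fδ)/sin δ ≈ 0.322.
p = a·p₁ + b·p₂ ≈ (0.138, -0.606, 0.783); φ = arcsin(p_z) ≈ 51.58°, λ = atan2(p_y, p_x) ≈ -77.14°.

≈ 51.6°N, 77.1°W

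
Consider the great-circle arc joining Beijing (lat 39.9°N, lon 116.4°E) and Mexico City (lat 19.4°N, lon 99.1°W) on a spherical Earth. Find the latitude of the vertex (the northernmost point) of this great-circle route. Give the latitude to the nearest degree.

The great circle lies in the plane with unit normal n̂ = (p₁ × p₂)/|p₁ × p₂|.
Here n̂_z ≈ +0.453; the vertex latitude is φ_max = arccos|n̂_z| ≈ 63.0°.

≈ 63°N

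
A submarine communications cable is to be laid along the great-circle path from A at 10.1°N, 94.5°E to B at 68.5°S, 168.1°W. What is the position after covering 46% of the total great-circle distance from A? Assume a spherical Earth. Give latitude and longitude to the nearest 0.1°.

Write both endpoints as unit vectors p₁, p₂ with components (cos φ cos λ, cos φ sin λ, sin φ).
The central angle between the endpoints is δ = arccos(p₁·p₂) ≈ 1.782 rad (102.1°).
Interpolate at f = 0.46 with slerp weights a = sin((1−f)δ)/sin δ ≈ 0.839, b = sin(fδ)/sin δ ≈ 0.748.
p = a·p₁ + b·p₂ ≈ (-0.333, 0.767, -0.548); φ = arcsin(p_z) ≈ -33.26°, λ = atan2(p_y, p_x) ≈ 113.46°.

≈ 33.3°S, 113.5°E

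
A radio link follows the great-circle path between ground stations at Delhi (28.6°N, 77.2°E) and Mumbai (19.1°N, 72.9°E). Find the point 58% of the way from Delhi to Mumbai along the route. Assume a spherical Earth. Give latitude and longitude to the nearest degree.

≈ 23°N, 75°E

Convert each endpoint to a unit vector on the sphere (x = cos φ cos λ, y = cos φ sin λ, z = sin φ).
The central angle between the endpoints is δ = arccos(p₁·p₂) ≈ 0.179 rad (10.3°).
Interpolate at f = 0.58 with slerp weights a = sin((1−f)δ)/sin δ ≈ 0.422, b = sin(fδ)/sin δ ≈ 0.582.
p = a·p₁ + b·p₂ ≈ (0.244, 0.887, 0.392); φ = arcsin(p_z) ≈ 23.10°, λ = atan2(p_y, p_x) ≈ 74.63°.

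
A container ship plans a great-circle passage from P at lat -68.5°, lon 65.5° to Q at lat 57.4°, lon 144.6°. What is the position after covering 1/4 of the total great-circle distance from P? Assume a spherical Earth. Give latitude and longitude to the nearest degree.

≈ lat -40°, lon 101°

Write both endpoints as unit vectors p₁, p₂ with components (cos φ cos λ, cos φ sin λ, sin φ).
The central angle between the endpoints is δ = arccos(p₁·p₂) ≈ 2.414 rad (138.3°).
Interpolate at f = 1/4 with slerp weights a = sin((1−f)δ)/sin δ ≈ 1.460, b = sin(fδ)/sin δ ≈ 0.853.
p = a·p₁ + b·p₂ ≈ (-0.153, 0.753, -0.640); φ = arcsin(p_z) ≈ -39.79°, λ = atan2(p_y, p_x) ≈ 101.46°.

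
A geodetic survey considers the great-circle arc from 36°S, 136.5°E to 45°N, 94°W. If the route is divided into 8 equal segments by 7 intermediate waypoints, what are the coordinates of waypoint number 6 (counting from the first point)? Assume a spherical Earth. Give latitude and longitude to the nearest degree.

≈ 33°N, 137°W

Write both endpoints as unit vectors p₁, p₂ with components (cos φ cos λ, cos φ sin λ, sin φ).
The central angle between the endpoints is δ = arccos(p₁·p₂) ≈ 2.465 rad (141.2°).
Interpolate at f = 6/8 with slerp weights a = sin((1−f)δ)/sin δ ≈ 0.923, b = sin(fδ)/sin δ ≈ 1.535.
p = a·p₁ + b·p₂ ≈ (-0.617, -0.569, 0.543); φ = arcsin(p_z) ≈ 32.91°, λ = atan2(p_y, p_x) ≈ -137.32°.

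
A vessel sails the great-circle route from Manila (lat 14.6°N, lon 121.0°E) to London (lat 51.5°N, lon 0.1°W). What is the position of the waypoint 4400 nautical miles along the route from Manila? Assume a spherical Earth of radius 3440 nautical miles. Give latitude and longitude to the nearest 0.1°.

Write both endpoints as unit vectors p₁, p₂ with components (cos φ cos λ, cos φ sin λ, sin φ).
The central angle between the endpoints is δ = arccos(p₁·p₂) ≈ 1.685 rad (96.5°). The total great-circle distance is δ·R ≈ 1.685 × 3440 ≈ 5796 nmi, so the target fraction is f = 4400/5796 ≈ 0.759.
Interpolate at f ≈ 0.759 with slerp weights a = sin((1−f)δ)/sin δ ≈ 0.397, b = sin(fδ)/sin δ ≈ 0.964.
p = a·p₁ + b·p₂ ≈ (0.402, 0.329, 0.855); φ = arcsin(p_z) ≈ 58.72°, λ = atan2(p_y, p_x) ≈ 39.26°.

≈ lat 58.7°N, lon 39.3°E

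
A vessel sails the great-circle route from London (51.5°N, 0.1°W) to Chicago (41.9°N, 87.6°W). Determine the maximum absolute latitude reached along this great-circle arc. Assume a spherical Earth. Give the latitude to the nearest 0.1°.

The great circle lies in the plane with unit normal n̂ = (p₁ × p₂)/|p₁ × p₂|.
Here n̂_z ≈ -0.551; the vertex latitude is φ_max = arccos|n̂_z| ≈ 56.6°.
Check via Clairaut: cos φ_max = |cos φ₁| · sin C = cos(51.5°)·sin(62.3°) ≈ 0.551, again giving ≈ 56.6°.

≈ 56.6°N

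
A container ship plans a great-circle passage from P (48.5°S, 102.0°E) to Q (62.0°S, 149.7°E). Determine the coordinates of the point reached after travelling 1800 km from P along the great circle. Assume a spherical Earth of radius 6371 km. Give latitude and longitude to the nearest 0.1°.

≈ (58.2°S, 123.9°E)

Convert each endpoint to a unit vector on the sphere (x = cos φ cos λ, y = cos φ sin λ, z = sin φ).
The central angle between the endpoints is δ = arccos(p₁·p₂) ≈ 0.514 rad (29.5°). The total great-circle distance is δ·R ≈ 0.514 × 6371 ≈ 3276 km, so the target fraction is f = 1800/3276 ≈ 0.549.
Interpolate at f ≈ 0.549 with slerp weights a = sin((1−f)δ)/sin δ ≈ 0.467, b = sin(fδ)/sin δ ≈ 0.567.
p = a·p₁ + b·p₂ ≈ (-0.294, 0.437, -0.850); φ = arcsin(p_z) ≈ -58.22°, λ = atan2(p_y, p_x) ≈ 123.94°.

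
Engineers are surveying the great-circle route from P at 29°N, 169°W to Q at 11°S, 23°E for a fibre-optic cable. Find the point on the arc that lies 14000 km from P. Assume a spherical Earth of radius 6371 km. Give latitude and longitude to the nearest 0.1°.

From cos δ = sin φ₁ sin φ₂ + cos φ₁ cos φ₂ cos Δλ, the central angle is δ ≈ 2.772 rad (158.8°). The total great-circle distance is δ·R ≈ 2.772 × 6371 ≈ 17657 km, so the target fraction is f = 14000/17657 ≈ 0.793.
Interpolate at f ≈ 0.793 with slerp weights a = sin((1−f)δ)/sin δ ≈ 1.501, b = sin(fδ)/sin δ ≈ 2.239.
p = a·p₁ + b·p₂ ≈ (0.735, 0.608, 0.301); φ = arcsin(p_z) ≈ 17.49°, λ = atan2(p_y, p_x) ≈ 39.63°.

≈ 17.5°N, 39.6°E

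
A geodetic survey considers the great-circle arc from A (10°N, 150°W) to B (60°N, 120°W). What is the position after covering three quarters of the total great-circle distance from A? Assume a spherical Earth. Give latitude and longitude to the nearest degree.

≈ (48°N, 132°W)

Write both endpoints as unit vectors p₁, p₂ with components (cos φ cos λ, cos φ sin λ, sin φ).
The central angle between the endpoints is δ = arccos(p₁·p₂) ≈ 0.956 rad (54.8°).
Interpolate at f = 3/4 with slerp weights a = sin((1−f)δ)/sin δ ≈ 0.290, b = sin(fδ)/sin δ ≈ 0.804.
p = a·p₁ + b·p₂ ≈ (-0.448, -0.491, 0.747); φ = arcsin(p_z) ≈ 48.33°, λ = atan2(p_y, p_x) ≈ -132.39°.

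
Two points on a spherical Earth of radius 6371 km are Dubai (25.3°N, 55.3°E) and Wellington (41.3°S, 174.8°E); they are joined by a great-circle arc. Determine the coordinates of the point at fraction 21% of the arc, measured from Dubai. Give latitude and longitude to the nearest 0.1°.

≈ (8.8°N, 77.6°E)

Convert each endpoint to a unit vector on the sphere (x = cos φ cos λ, y = cos φ sin λ, z = sin φ).
The central angle between the endpoints is δ = arccos(p₁·p₂) ≈ 2.235 rad (128.1°).
Interpolate at f = 0.21 with slerp weights a = sin((1−f)δ)/sin δ ≈ 1.246, b = sin(fδ)/sin δ ≈ 0.574.
p = a·p₁ + b·p₂ ≈ (0.211, 0.965, 0.153); φ = arcsin(p_z) ≈ 8.82°, λ = atan2(p_y, p_x) ≈ 77.64°.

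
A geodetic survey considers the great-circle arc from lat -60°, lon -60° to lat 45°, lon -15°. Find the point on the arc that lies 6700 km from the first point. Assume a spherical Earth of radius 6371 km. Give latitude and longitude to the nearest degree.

≈ lat -4°, lon -32°

Convert each endpoint to a unit vector on the sphere (x = cos φ cos λ, y = cos φ sin λ, z = sin φ).
The central angle between the endpoints is δ = arccos(p₁·p₂) ≈ 1.942 rad (111.2°). The total great-circle distance is δ·R ≈ 1.942 × 6371 ≈ 12370 km, so the target fraction is f = 6700/12370 ≈ 0.542.
Interpolate at f ≈ 0.542 with slerp weights a = sin((1−f)δ)/sin δ ≈ 0.834, b = sin(fδ)/sin δ ≈ 0.932.
p = a·p₁ + b·p₂ ≈ (0.845, -0.531, -0.063); φ = arcsin(p_z) ≈ -3.63°, λ = atan2(p_y, p_x) ≈ -32.18°.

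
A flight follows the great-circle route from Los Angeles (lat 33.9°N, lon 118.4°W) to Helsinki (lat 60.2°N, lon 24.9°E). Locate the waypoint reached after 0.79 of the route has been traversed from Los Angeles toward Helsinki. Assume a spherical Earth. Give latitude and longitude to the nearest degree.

≈ lat 73°N, lon 5°W

From cos δ = sin φ₁ sin φ₂ + cos φ₁ cos φ₂ cos Δλ, the central angle is δ ≈ 1.417 rad (81.2°).
Interpolate at f = 0.79 with slerp weights a = sin((1−f)δ)/sin δ ≈ 0.297, b = sin(fδ)/sin δ ≈ 0.911.
p = a·p₁ + b·p₂ ≈ (0.293, -0.026, 0.956); φ = arcsin(p_z) ≈ 72.87°, λ = atan2(p_y, p_x) ≈ -5.08°.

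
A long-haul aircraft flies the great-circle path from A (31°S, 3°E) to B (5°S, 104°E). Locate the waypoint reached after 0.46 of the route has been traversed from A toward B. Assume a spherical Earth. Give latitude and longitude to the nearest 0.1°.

The haversine formula gives a central angle δ ≈ 1.689 rad (96.8°) between the endpoints.
Interpolate at f = 0.46 with slerp weights a = sin((1−f)δ)/sin δ ≈ 0.796, b = sin(fδ)/sin δ ≈ 0.706.
p = a·p₁ + b·p₂ ≈ (0.512, 0.718, -0.472); φ = arcsin(p_z) ≈ -28.14°, λ = atan2(p_y, p_x) ≈ 54.54°.

≈ (28.1°S, 54.5°E)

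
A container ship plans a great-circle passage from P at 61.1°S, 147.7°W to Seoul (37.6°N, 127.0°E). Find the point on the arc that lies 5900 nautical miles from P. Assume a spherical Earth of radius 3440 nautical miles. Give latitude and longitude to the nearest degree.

≈ 19°N, 140°E

Write both endpoints as unit vectors p₁, p₂ with components (cos φ cos λ, cos φ sin λ, sin φ).
The central angle between the endpoints is δ = arccos(p₁·p₂) ≈ 2.098 rad (120.2°). The total great-circle distance is δ·R ≈ 2.098 × 3440 ≈ 7216 nmi, so the target fraction is f = 5900/7216 ≈ 0.818.
Interpolate at f ≈ 0.818 with slerp weights a = sin((1−f)δ)/sin δ ≈ 0.432, b = sin(fδ)/sin δ ≈ 1.145.
p = a·p₁ + b·p₂ ≈ (-0.722, 0.613, 0.320); φ = arcsin(p_z) ≈ 18.69°, λ = atan2(p_y, p_x) ≈ 139.68°.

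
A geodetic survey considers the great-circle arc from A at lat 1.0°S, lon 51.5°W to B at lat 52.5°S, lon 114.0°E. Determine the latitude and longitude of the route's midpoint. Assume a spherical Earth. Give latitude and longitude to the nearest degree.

Write both endpoints as unit vectors p₁, p₂ with components (cos φ cos λ, cos φ sin λ, sin φ).
The central angle between the endpoints is δ = arccos(p₁·p₂) ≈ 2.184 rad (125.1°).
Interpolate at f = 1/2 with slerp weights a = sin((1−f)δ)/sin δ ≈ 1.085, b = sin(fδ)/sin δ ≈ 1.085.
p = a·p₁ + b·p₂ ≈ (0.407, -0.246, -0.880); φ = arcsin(p_z) ≈ -61.63°, λ = atan2(p_y, p_x) ≈ -31.13°.

≈ lat 62°S, lon 31°W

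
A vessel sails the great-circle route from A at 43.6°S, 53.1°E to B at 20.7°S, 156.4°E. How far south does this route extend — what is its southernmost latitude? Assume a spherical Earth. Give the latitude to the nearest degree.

The great circle lies in the plane with unit normal n̂ = (p₁ × p₂)/|p₁ × p₂|.
Here n̂_z ≈ +0.662; the vertex latitude is φ_max = arccos|n̂_z| ≈ 48.6°.
Check via Clairaut: cos φ_max = |cos φ₁| · sin C = cos(43.6°)·sin(114.0°) ≈ 0.662, again giving ≈ 48.6°.

≈ 49°S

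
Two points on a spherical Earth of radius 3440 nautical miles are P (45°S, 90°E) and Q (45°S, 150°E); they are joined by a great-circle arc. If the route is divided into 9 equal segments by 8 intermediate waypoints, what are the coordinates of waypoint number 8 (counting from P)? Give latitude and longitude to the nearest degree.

From cos δ = sin φ₁ sin φ₂ + cos φ₁ cos φ₂ cos Δλ, the central angle is δ ≈ 0.723 rad (41.4°).
Interpolate at f = 8/9 with slerp weights a = sin((1−f)δ)/sin δ ≈ 0.121, b = sin(fδ)/sin δ ≈ 0.906.
p = a·p₁ + b·p₂ ≈ (-0.555, 0.406, -0.726); φ = arcsin(p_z) ≈ -46.57°, λ = atan2(p_y, p_x) ≈ 143.80°.

≈ (47°S, 144°E)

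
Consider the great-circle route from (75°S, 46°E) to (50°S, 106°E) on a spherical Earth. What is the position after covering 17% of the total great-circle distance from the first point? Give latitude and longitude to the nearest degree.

≈ (73°S, 66°E)

Convert each endpoint to a unit vector on the sphere (x = cos φ cos λ, y = cos φ sin λ, z = sin φ).
The central angle between the endpoints is δ = arccos(p₁·p₂) ≈ 0.604 rad (34.6°).
Interpolate at f = 0.17 with slerp weights a = sin((1−f)δ)/sin δ ≈ 0.846, b = sin(fδ)/sin δ ≈ 0.180.
p = a·p₁ + b·p₂ ≈ (0.120, 0.269, -0.956); φ = arcsin(p_z) ≈ -72.86°, λ = atan2(p_y, p_x) ≈ 65.93°.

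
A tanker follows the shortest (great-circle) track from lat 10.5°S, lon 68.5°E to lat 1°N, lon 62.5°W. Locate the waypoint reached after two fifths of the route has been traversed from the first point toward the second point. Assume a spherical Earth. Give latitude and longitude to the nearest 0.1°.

Write both endpoints as unit vectors p₁, p₂ with components (cos φ cos λ, cos φ sin λ, sin φ).
The central angle between the endpoints is δ = arccos(p₁·p₂) ≈ 2.276 rad (130.4°).
Interpolate at f = 2/5 with slerp weights a = sin((1−f)δ)/sin δ ≈ 1.286, b = sin(fδ)/sin δ ≈ 1.037.
p = a·p₁ + b·p₂ ≈ (0.942, 0.256, -0.216); φ = arcsin(p_z) ≈ -12.49°, λ = atan2(p_y, p_x) ≈ 15.22°.

≈ lat 12.5°S, lon 15.2°E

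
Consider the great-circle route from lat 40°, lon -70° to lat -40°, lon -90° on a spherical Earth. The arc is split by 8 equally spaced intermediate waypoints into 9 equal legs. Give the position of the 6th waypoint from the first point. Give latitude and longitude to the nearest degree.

≈ lat -13°, lon -83°

Write both endpoints as unit vectors p₁, p₂ with components (cos φ cos λ, cos φ sin λ, sin φ).
The central angle between the endpoints is δ = arccos(p₁·p₂) ≈ 1.432 rad (82.1°).
Interpolate at f = 6/9 with slerp weights a = sin((1−f)δ)/sin δ ≈ 0.464, b = sin(fδ)/sin δ ≈ 0.824.
p = a·p₁ + b·p₂ ≈ (0.122, -0.965, -0.232); φ = arcsin(p_z) ≈ -13.39°, λ = atan2(p_y, p_x) ≈ -82.82°.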